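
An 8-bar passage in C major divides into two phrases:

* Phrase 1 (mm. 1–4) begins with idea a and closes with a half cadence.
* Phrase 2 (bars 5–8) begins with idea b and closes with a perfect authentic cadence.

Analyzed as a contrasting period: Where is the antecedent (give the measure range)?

measures 1–4

The antecedent is the phrase ending with the weaker cadence (half cadence, phrase 1) and the consequent the one ending more conclusively (perfect authentic cadence, phrase 2); the antecedent is mm. 1–4.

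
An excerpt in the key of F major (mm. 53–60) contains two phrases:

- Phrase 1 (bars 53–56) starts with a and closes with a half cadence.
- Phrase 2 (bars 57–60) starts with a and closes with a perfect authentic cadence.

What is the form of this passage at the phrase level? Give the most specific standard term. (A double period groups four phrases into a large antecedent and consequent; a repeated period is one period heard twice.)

Phrase 1 ends with a half cadence (weaker) and phrase 2 with a perfect authentic cadence (stronger): antecedent + consequent = a period.
The two phrases open with the same material (a / a), so the period is parallel.

parallel period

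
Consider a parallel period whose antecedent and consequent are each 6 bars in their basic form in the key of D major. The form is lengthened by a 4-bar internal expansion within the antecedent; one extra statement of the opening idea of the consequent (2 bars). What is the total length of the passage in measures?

Basic parallel period: 6 + 6 = 12 bars.
12 (basic form) + 4 (internal expansion) + 2 (extra statement) = 18.

18 measures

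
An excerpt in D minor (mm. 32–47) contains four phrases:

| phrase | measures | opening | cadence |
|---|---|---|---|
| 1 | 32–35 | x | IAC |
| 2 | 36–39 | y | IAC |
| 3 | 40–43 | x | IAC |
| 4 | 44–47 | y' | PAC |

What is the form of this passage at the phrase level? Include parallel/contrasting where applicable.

parallel double period

Four phrases in two halves: the first half (bars 32-39) ends with an imperfect authentic cadence, the second (mm. 40–47) with a perfect authentic cadence — a large antecedent–consequent pair, i.e. a double period.
Phrase 3 begins with the same material as phrase 1, making it parallel.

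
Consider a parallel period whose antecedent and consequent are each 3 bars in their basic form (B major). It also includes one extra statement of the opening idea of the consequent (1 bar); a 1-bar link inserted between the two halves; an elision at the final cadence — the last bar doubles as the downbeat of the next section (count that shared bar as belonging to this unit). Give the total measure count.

8 measures

Basic parallel period: 3 + 3 = 6 bars.
6 (basic form) + 1 (extra statement) + 1 (link) = 8.
The elision shares a bar with the next section but does not change this unit's count.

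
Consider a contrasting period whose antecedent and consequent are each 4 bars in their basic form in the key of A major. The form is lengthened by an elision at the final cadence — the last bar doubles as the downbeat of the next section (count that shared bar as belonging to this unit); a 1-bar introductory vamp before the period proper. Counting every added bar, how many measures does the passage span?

Basic contrasting period: 4 + 4 = 8 bars.
8 (basic form) + 1 (introduction) = 9.
The elision shares a bar with the next section but does not change this unit's count.

9 measures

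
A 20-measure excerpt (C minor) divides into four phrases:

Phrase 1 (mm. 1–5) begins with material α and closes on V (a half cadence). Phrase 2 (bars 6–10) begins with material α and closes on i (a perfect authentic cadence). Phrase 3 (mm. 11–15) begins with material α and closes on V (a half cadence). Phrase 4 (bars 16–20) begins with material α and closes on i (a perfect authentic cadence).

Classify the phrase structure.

The cadence pattern HC–PAC–HC–PAC is weak–strong twice, and phrases 3–4 restate phrases 1–2: a period heard twice, not a double period (which would end weakly at phrase 2).

repeated period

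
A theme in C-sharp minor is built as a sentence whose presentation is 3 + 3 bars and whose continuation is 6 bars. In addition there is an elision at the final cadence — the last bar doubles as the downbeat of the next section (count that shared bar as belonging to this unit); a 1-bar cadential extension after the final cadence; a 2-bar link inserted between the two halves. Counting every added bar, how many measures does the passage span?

15 measures

Basic sentence: 3 + 3 + 6 = 12 bars.
12 (basic form) + 1 (cadential extension) + 2 (link) = 15.
The elision shares a bar with the next section but does not change this unit's count.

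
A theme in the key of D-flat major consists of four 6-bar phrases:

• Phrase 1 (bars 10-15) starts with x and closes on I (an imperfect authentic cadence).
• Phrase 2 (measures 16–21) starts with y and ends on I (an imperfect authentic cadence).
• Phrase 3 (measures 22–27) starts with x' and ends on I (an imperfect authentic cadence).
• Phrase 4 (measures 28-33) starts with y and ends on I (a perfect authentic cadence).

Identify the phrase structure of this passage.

Four phrases in two halves: the first half (mm. 10–21) ends with an imperfect authentic cadence, the second (mm. 22-33) with a perfect authentic cadence — a large antecedent–consequent pair, i.e. a double period.
Phrase 3 begins with the same material as phrase 1, making it parallel.

parallel double period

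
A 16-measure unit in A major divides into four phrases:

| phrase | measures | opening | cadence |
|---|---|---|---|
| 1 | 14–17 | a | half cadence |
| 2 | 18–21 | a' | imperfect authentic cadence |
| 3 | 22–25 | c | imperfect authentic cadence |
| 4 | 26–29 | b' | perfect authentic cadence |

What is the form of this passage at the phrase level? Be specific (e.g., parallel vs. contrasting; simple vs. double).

Four phrases in two halves: the first half (mm. 14-21) ends with an imperfect authentic cadence, the second (mm. 22–29) with a perfect authentic cadence — a large antecedent–consequent pair, i.e. a double period.
Phrase 3 begins with different material from phrase 1, making it contrasting.

contrasting double period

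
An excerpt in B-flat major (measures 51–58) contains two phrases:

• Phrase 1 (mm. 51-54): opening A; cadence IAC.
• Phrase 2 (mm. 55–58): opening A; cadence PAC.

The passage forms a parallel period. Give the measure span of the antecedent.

The antecedent is the phrase ending with the weaker cadence (imperfect authentic cadence, phrase 1) and the consequent the one ending more conclusively (perfect authentic cadence, phrase 2); the antecedent is mm. 51–54.

measures 51–54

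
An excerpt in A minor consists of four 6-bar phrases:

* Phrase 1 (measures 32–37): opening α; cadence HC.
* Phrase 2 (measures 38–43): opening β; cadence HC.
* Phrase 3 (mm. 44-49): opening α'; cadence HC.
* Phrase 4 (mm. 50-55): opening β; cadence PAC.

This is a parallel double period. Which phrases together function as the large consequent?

phrases 3 and 4

In a double period the first pair of phrases (ending half cadence) is the large antecedent and the second pair (ending perfect authentic cadence) is the large consequent; the consequent is phrases 3 and 4.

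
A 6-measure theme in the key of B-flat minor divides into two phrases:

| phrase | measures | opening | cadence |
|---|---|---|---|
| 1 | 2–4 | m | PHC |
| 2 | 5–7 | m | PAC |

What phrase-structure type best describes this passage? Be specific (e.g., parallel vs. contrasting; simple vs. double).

Phrase 1 ends with a Phrygian half cadence (weaker) and phrase 2 with a perfect authentic cadence (stronger): antecedent + consequent = a period.
The two phrases open with the same material (m / m), so the period is parallel.

parallel period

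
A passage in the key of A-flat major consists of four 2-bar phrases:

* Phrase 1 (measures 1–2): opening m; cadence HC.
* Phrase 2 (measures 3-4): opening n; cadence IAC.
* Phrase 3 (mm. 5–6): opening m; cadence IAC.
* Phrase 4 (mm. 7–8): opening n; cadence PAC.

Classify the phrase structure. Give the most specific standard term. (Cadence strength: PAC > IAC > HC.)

parallel double period

Four phrases in two halves: the first half (mm. 1–4) ends with an imperfect authentic cadence, the second (measures 5–8) with a perfect authentic cadence — a large antecedent–consequent pair, i.e. a double period.
Phrase 3 begins with the same material as phrase 1, making it parallel.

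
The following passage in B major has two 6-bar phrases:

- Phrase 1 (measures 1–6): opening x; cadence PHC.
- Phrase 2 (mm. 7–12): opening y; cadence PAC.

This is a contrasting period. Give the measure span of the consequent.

measures 7–12

The phrase ending with the weaker cadence (Phrygian half cadence) is the antecedent; the one ending more conclusively (perfect authentic cadence) is the consequent. The consequent is measures 7–12.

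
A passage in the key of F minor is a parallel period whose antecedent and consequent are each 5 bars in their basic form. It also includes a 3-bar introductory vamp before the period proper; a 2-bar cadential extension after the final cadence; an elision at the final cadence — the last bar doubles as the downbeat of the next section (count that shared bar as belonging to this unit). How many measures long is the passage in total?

15 measures

Basic parallel period: 5 + 5 = 10 bars.
10 (basic form) + 3 (introduction) + 2 (cadential extension) = 15.
The elision shares a bar with the next section but does not change this unit's count.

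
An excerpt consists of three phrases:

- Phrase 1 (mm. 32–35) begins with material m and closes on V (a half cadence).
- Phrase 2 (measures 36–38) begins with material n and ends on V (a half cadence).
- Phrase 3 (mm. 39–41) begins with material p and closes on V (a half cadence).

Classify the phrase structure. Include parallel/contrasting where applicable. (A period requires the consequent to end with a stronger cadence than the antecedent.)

phrase group

The final phrase closes with a half cadence, which is not stronger than the preceding half cadence; the 3 phrases lack an overall antecedent–consequent design and so form a phrase group.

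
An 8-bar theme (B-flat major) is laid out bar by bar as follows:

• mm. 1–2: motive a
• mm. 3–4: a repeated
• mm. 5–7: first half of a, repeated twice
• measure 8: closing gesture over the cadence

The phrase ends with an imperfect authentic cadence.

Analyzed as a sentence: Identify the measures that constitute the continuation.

measures 5–8

After the presentation (mm. 1-4), the continuation covers the fragmentation through the cadence: bars 5–8.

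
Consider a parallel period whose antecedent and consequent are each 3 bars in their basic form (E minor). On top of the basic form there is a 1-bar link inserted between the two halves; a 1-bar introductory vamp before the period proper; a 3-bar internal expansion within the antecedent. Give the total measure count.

11 measures

Basic parallel period: 3 + 3 = 6 bars.
6 (basic form) + 1 (link) + 1 (introduction) + 3 (internal expansion) = 11.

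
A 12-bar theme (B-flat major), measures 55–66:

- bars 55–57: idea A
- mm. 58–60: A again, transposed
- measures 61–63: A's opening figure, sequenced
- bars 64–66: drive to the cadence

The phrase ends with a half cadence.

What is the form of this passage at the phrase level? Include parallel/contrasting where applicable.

sentence

Basic idea (measures 55–57) + its repetition (bars 58–60) form the presentation; fragmentation and cadence (mm. 61–66) form the continuation — the 12-bar whole is a sentence.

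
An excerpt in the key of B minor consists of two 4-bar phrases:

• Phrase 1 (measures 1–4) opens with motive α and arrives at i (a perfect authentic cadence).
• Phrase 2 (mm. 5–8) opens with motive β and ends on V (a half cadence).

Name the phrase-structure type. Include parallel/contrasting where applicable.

phrase group

The second phrase closes with a half cadence, which is not stronger than the first phrase's perfect authentic cadence; without a weak→strong cadential pair there is no antecedent–consequent relationship, so this is a phrase group rather than a period.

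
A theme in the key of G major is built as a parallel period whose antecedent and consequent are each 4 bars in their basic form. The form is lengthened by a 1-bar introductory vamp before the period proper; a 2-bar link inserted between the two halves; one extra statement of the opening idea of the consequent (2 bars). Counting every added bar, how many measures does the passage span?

Basic parallel period: 4 + 4 = 8 bars.
8 (basic form) + 1 (introduction) + 2 (link) + 2 (extra statement) = 13.

13 measures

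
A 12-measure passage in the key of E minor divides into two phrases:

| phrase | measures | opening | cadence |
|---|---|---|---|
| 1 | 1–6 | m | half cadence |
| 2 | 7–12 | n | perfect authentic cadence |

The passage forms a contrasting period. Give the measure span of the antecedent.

The antecedent is the phrase ending with the weaker cadence (half cadence, phrase 1) and the consequent the one ending more conclusively (perfect authentic cadence, phrase 2); the antecedent is mm. 1–6.

measures 1–6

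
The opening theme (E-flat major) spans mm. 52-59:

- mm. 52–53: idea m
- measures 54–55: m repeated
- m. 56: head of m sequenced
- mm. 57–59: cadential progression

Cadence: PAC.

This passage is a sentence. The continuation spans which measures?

After the presentation (measures 52–55), the continuation covers the fragmentation through the cadence: measures 56-59.

measures 56–59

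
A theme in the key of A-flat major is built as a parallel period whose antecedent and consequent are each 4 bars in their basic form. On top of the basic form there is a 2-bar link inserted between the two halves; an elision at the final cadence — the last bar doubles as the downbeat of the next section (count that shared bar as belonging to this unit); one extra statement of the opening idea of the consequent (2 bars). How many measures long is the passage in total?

Basic parallel period: 4 + 4 = 8 bars.
8 (basic form) + 2 (link) + 2 (extra statement) = 12.
The elision shares a bar with the next section but does not change this unit's count.

12 measures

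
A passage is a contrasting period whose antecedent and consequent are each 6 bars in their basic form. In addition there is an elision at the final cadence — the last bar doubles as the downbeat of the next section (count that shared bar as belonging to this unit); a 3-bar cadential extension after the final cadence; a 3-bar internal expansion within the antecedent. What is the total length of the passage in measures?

18 measures

Basic contrasting period: 6 + 6 = 12 bars.
12 (basic form) + 3 (cadential extension) + 3 (internal expansion) = 18.
The elision shares a bar with the next section but does not change this unit's count.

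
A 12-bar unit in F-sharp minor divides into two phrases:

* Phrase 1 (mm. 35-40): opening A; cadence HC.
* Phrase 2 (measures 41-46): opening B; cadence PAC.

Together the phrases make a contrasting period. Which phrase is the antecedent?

phrase 1

The phrase ending with the weaker cadence (half cadence) is the antecedent; the one ending more conclusively (perfect authentic cadence) is the consequent. The antecedent is phrase 1.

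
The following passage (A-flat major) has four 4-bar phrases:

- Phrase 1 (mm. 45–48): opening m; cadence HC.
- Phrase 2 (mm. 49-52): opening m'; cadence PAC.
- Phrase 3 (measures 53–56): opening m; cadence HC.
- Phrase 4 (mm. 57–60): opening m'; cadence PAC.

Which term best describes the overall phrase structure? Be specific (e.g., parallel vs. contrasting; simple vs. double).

repeated period

The cadence pattern HC–PAC–HC–PAC is weak–strong twice, and phrases 3–4 restate phrases 1–2: a period heard twice, not a double period (which would end weakly at phrase 2).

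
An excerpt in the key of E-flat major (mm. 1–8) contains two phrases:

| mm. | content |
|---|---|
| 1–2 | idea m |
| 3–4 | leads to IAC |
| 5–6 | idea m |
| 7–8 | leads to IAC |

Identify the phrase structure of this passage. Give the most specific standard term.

Both phrases have the same opening (m) and the same cadence (imperfect authentic cadence): the second is a restatement, not a consequent, so this is a repeated phrase rather than a period.

repeated phrase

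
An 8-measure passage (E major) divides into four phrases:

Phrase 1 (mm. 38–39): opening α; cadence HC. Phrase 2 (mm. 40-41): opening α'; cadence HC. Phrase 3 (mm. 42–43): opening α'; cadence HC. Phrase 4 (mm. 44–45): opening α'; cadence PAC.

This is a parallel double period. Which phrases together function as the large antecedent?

phrases 1 and 2

In a double period the first pair of phrases (ending half cadence) is the large antecedent and the second pair (ending perfect authentic cadence) is the large consequent; the antecedent is phrases 1 and 2.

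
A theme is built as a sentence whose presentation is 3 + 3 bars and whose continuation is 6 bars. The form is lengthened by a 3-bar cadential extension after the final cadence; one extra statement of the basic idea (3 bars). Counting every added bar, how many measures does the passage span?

Basic sentence: 3 + 3 + 6 = 12 bars.
12 (basic form) + 3 (cadential extension) + 3 (extra statement) = 18.

18 measures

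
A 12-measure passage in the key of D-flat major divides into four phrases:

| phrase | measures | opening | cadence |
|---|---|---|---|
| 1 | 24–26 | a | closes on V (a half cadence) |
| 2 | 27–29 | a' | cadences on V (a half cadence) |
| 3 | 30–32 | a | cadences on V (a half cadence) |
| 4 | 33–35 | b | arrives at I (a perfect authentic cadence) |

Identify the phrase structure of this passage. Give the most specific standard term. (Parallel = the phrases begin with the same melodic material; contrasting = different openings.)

parallel double period

Four phrases in two halves: the first half (measures 24–29) ends with a half cadence, the second (mm. 30–35) with a perfect authentic cadence — a large antecedent–consequent pair, i.e. a double period.
Phrase 3 begins with the same material as phrase 1, making it parallel.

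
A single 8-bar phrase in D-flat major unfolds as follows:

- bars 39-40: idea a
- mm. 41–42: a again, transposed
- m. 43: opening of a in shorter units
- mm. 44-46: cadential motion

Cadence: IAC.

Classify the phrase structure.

Basic idea (measures 39–40) + its repetition (bars 41-42) form the presentation; fragmentation and cadence (mm. 43–46) form the continuation — the 8-bar whole is a sentence.

sentence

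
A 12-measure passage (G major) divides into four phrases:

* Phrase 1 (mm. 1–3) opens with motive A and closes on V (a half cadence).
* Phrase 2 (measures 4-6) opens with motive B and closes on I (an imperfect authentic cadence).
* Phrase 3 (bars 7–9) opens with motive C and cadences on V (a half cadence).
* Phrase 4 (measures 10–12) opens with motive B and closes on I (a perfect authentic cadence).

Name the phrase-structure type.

contrasting double period

Four phrases in two halves: the first half (mm. 1–6) ends with an imperfect authentic cadence, the second (bars 7–12) with a perfect authentic cadence — a large antecedent–consequent pair, i.e. a double period.
Phrase 3 begins with different material from phrase 1, making it contrasting.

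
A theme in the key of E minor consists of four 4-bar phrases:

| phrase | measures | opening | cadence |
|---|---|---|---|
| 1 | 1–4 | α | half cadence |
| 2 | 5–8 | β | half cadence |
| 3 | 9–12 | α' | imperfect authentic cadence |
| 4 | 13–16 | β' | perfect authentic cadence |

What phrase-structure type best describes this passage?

parallel double period

Four phrases in two halves: the first half (measures 1-8) ends with a half cadence, the second (mm. 9-16) with a perfect authentic cadence — a large antecedent–consequent pair, i.e. a double period.
Phrase 3 begins with the same material as phrase 1, making it parallel.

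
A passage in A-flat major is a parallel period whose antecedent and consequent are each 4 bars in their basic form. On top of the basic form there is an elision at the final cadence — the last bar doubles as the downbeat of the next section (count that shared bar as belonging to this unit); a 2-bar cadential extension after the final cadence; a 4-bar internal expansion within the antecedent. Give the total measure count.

14 measures

Basic parallel period: 4 + 4 = 8 bars.
8 (basic form) + 2 (cadential extension) + 4 (internal expansion) = 14.
The elision shares a bar with the next section but does not change this unit's count.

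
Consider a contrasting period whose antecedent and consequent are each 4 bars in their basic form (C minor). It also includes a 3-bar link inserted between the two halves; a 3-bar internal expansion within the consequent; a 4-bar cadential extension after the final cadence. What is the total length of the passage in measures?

Basic contrasting period: 4 + 4 = 8 bars.
8 (basic form) + 3 (link) + 3 (internal expansion) + 4 (cadential extension) = 18.

18 measures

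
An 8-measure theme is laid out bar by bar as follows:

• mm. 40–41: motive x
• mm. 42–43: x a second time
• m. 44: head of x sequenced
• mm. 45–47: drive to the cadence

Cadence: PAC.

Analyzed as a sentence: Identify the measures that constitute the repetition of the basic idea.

The presentation of a sentence is the basic idea (mm. 40–41) plus its repetition (bars 42–43); the repetition of the basic idea is therefore measures 42-43.

measures 42–43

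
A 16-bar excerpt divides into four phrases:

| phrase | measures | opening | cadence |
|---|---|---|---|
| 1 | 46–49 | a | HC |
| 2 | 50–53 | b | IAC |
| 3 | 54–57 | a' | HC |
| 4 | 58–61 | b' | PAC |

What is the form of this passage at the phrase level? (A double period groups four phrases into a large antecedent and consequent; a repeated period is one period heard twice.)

parallel double period

Four phrases in two halves: the first half (measures 46–53) ends with an imperfect authentic cadence, the second (mm. 54–61) with a perfect authentic cadence — a large antecedent–consequent pair, i.e. a double period.
Phrase 3 begins with the same material as phrase 1, making it parallel.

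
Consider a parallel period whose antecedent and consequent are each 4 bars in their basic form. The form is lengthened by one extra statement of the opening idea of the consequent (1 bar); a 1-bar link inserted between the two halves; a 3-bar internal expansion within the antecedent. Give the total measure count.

Basic parallel period: 4 + 4 = 8 bars.
8 (basic form) + 1 (extra statement) + 1 (link) + 3 (internal expansion) = 13.

13 measures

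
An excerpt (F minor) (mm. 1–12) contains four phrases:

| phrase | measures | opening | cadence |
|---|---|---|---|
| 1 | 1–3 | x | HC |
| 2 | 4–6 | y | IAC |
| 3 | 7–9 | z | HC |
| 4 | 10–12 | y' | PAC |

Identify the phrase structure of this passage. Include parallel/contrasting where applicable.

Four phrases in two halves: the first half (measures 1–6) ends with an imperfect authentic cadence, the second (bars 7–12) with a perfect authentic cadence — a large antecedent–consequent pair, i.e. a double period.
Phrase 3 begins with different material from phrase 1, making it contrasting.

contrasting double period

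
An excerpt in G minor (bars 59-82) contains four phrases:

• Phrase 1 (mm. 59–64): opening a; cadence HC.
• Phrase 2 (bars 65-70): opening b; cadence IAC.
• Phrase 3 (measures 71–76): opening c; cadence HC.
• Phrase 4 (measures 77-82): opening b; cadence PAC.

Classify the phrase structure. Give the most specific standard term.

Four phrases in two halves: the first half (mm. 59-70) ends with an imperfect authentic cadence, the second (mm. 71–82) with a perfect authentic cadence — a large antecedent–consequent pair, i.e. a double period.
Phrase 3 begins with different material from phrase 1, making it contrasting.

contrasting double period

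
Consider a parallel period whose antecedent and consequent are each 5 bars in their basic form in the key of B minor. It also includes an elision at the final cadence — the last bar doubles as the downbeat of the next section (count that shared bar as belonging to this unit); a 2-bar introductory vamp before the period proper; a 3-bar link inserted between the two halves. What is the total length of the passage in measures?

Basic parallel period: 5 + 5 = 10 bars.
10 (basic form) + 2 (introduction) + 3 (link) = 15.
The elision shares a bar with the next section but does not change this unit's count.

15 measures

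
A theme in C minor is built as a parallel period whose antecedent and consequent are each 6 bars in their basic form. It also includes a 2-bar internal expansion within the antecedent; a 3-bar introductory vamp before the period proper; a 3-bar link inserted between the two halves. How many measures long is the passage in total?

Basic parallel period: 6 + 6 = 12 bars.
12 (basic form) + 2 (internal expansion) + 3 (introduction) + 3 (link) = 20.

20 measures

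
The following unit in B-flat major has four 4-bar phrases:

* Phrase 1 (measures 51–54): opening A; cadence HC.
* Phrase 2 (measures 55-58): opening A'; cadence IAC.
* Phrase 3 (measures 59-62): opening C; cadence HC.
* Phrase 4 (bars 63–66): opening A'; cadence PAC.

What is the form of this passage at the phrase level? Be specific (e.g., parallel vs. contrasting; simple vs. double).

contrasting double period

Four phrases in two halves: the first half (mm. 51–58) ends with an imperfect authentic cadence, the second (measures 59–66) with a perfect authentic cadence — a large antecedent–consequent pair, i.e. a double period.
Phrase 3 begins with different material from phrase 1, making it contrasting.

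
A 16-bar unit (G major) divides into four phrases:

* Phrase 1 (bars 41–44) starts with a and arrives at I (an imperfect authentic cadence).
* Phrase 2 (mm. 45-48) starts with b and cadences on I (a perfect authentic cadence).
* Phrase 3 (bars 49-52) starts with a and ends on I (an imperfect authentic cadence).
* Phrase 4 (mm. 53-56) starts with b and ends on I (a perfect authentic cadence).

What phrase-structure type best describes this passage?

The cadence pattern IAC–PAC–IAC–PAC is weak–strong twice, and phrases 3–4 restate phrases 1–2: a period heard twice, not a double period (which would end weakly at phrase 2).

repeated period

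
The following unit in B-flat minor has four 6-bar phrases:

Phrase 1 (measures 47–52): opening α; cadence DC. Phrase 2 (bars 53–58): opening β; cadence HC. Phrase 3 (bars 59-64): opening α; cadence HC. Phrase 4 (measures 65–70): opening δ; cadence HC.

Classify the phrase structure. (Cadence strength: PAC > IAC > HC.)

phrase group

Phrase 4 ends with a half cadence, no stronger than phrase 2's half cadence, so the four phrases do not form a double period; nor do phrases 3–4 duplicate 1–2, so it is not a repeated period. With no phrase reaching a conclusive cadence, the passage is a phrase group.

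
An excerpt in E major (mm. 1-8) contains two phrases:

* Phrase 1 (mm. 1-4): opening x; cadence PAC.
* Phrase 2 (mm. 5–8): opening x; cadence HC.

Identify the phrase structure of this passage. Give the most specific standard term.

phrase group

The second phrase closes with a half cadence, which is not stronger than the first phrase's perfect authentic cadence; without a weak→strong cadential pair there is no antecedent–consequent relationship, so this is a phrase group rather than a period.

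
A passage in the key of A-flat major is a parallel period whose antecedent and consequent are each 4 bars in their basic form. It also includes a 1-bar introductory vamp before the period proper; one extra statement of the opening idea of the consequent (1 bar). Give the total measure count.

Basic parallel period: 4 + 4 = 8 bars.
8 (basic form) + 1 (introduction) + 1 (extra statement) = 10.

10 measures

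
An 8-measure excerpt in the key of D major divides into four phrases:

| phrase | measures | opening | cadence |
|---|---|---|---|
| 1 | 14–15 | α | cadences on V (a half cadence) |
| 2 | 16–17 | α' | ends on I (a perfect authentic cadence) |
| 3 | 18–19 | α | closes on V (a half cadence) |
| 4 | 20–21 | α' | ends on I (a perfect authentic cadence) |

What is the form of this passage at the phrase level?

repeated period

The cadence pattern HC–PAC–HC–PAC is weak–strong twice, and phrases 3–4 restate phrases 1–2: a period heard twice, not a double period (which would end weakly at phrase 2).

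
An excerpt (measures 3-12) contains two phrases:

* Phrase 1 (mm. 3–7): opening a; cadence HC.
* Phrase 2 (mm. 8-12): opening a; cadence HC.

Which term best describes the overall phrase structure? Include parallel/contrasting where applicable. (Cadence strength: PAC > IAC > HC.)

repeated phrase

Both phrases have the same opening (a) and the same cadence (half cadence): the second is a restatement, not a consequent, so this is a repeated phrase rather than a period.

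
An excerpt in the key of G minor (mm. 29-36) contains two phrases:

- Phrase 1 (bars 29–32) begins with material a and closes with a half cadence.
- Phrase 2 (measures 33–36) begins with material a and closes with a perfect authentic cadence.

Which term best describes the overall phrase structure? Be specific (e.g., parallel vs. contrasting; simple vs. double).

Phrase 1 ends with a half cadence (weaker) and phrase 2 with a perfect authentic cadence (stronger): antecedent + consequent = a period.
The two phrases open with the same material (a / a), so the period is parallel.

parallel period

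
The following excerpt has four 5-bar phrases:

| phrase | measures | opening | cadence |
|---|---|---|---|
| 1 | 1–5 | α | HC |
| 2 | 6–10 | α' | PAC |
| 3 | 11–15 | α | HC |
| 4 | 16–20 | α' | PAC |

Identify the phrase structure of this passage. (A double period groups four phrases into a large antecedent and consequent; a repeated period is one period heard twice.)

The cadence pattern HC–PAC–HC–PAC is weak–strong twice, and phrases 3–4 restate phrases 1–2: a period heard twice, not a double period (which would end weakly at phrase 2).

repeated period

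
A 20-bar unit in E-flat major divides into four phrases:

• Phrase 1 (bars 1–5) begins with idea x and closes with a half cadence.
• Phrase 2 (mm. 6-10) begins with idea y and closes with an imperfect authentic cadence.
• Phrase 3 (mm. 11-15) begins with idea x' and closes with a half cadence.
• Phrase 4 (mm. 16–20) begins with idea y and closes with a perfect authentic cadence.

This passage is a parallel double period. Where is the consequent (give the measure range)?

measures 11–20

In a double period the four phrases pair into a large antecedent (phrases 1–2, ending imperfect authentic cadence) and a large consequent (phrases 3–4, ending perfect authentic cadence). The consequent spans bars 11–20.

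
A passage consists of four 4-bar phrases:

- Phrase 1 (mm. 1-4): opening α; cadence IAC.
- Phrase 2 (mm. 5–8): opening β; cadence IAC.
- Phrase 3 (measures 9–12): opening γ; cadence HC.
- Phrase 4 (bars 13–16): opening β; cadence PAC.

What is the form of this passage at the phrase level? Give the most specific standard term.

contrasting double period

Four phrases in two halves: the first half (mm. 1-8) ends with an imperfect authentic cadence, the second (mm. 9-16) with a perfect authentic cadence — a large antecedent–consequent pair, i.e. a double period.
Phrase 3 begins with different material from phrase 1, making it contrasting.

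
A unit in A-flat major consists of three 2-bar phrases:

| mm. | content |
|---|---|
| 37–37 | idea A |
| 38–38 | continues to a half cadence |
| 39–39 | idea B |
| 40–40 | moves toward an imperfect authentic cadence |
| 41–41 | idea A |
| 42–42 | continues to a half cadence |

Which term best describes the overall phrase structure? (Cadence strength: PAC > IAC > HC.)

The final phrase closes with a half cadence, which is not stronger than the preceding imperfect authentic cadence; the 3 phrases lack an overall antecedent–consequent design and so form a phrase group.

phrase group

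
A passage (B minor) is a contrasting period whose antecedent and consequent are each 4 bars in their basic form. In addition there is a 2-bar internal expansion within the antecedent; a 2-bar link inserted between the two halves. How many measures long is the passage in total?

12 measures

Basic contrasting period: 4 + 4 = 8 bars.
8 (basic form) + 2 (internal expansion) + 2 (link) = 12.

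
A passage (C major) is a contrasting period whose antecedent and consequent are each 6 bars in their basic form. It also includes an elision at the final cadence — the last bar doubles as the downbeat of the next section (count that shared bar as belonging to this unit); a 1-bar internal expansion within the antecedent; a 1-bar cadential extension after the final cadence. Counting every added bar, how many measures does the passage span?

Basic contrasting period: 6 + 6 = 12 bars.
12 (basic form) + 1 (internal expansion) + 1 (cadential extension) = 14.
The elision shares a bar with the next section but does not change this unit's count.

14 measures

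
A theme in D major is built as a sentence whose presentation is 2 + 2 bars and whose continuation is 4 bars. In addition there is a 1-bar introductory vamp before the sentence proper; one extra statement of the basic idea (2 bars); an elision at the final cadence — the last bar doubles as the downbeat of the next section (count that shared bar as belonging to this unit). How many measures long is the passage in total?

11 measures

Basic sentence: 2 + 2 + 4 = 8 bars.
8 (basic form) + 1 (introduction) + 2 (extra statement) = 11.
The elision shares a bar with the next section but does not change this unit's count.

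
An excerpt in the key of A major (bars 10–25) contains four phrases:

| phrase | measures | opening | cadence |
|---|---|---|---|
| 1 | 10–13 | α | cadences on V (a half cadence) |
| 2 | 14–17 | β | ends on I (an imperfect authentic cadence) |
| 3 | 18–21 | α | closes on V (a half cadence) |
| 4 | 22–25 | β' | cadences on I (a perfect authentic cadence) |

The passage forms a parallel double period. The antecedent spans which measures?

measures 10–17

In a double period the four phrases pair into a large antecedent (phrases 1–2, ending imperfect authentic cadence) and a large consequent (phrases 3–4, ending perfect authentic cadence). The antecedent spans mm. 10–17.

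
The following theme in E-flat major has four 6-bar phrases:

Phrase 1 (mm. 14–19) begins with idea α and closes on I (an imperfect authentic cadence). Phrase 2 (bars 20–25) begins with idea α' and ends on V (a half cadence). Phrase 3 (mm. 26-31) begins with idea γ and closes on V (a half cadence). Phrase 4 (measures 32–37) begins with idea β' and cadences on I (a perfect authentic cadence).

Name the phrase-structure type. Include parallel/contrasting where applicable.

contrasting double period

Four phrases in two halves: the first half (measures 14–25) ends with a half cadence, the second (mm. 26-37) with a perfect authentic cadence — a large antecedent–consequent pair, i.e. a double period.
Phrase 3 begins with different material from phrase 1, making it contrasting.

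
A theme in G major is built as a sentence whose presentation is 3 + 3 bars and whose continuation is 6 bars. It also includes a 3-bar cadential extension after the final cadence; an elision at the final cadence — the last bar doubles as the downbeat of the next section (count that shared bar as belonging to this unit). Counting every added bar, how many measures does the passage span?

Basic sentence: 3 + 3 + 6 = 12 bars.
12 (basic form) + 3 (cadential extension) = 15.
The elision shares a bar with the next section but does not change this unit's count.

15 measures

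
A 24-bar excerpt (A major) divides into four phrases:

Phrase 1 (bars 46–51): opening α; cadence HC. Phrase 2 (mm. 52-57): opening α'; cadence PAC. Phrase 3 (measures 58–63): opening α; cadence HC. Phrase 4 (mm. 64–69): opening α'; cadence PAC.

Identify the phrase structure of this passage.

The cadence pattern HC–PAC–HC–PAC is weak–strong twice, and phrases 3–4 restate phrases 1–2: a period heard twice, not a double period (which would end weakly at phrase 2).

repeated period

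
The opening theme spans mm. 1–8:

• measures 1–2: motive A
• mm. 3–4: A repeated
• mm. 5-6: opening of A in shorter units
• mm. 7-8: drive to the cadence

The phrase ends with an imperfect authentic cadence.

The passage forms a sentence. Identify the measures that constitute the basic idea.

The presentation of a sentence is the basic idea (measures 1-2) plus its repetition (mm. 3–4); the basic idea is therefore bars 1–2.

measures 1–2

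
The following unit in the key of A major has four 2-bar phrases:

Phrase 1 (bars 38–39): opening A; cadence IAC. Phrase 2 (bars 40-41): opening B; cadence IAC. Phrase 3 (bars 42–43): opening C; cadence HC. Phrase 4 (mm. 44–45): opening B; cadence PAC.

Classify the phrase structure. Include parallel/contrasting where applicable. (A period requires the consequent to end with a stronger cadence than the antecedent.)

contrasting double period

Four phrases in two halves: the first half (mm. 38–41) ends with an imperfect authentic cadence, the second (bars 42–45) with a perfect authentic cadence — a large antecedent–consequent pair, i.e. a double period.
Phrase 3 begins with different material from phrase 1, making it contrasting.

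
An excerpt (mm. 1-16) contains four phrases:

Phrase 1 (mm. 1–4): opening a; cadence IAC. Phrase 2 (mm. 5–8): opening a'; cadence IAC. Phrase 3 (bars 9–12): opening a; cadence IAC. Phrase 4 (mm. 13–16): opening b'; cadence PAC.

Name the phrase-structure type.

parallel double period

Four phrases in two halves: the first half (bars 1-8) ends with an imperfect authentic cadence, the second (mm. 9–16) with a perfect authentic cadence — a large antecedent–consequent pair, i.e. a double period.
Phrase 3 begins with the same material as phrase 1, making it parallel.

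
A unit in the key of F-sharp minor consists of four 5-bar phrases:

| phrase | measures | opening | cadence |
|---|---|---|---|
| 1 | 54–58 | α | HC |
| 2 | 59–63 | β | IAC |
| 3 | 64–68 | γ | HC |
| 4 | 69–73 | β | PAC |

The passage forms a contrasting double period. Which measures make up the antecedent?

In a double period the four phrases pair into a large antecedent (phrases 1–2, ending imperfect authentic cadence) and a large consequent (phrases 3–4, ending perfect authentic cadence). The antecedent spans mm. 54-63.

measures 54–63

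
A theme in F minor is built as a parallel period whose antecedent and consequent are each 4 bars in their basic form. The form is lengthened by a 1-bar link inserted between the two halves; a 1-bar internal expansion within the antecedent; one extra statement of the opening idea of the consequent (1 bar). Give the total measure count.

Basic parallel period: 4 + 4 = 8 bars.
8 (basic form) + 1 (link) + 1 (internal expansion) + 1 (extra statement) = 11.

11 measures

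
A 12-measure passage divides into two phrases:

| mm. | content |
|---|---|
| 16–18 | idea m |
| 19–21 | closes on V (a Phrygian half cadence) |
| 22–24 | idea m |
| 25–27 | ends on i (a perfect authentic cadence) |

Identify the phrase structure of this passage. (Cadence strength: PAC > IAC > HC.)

parallel period

Phrase 1 ends with a Phrygian half cadence (weaker) and phrase 2 with a perfect authentic cadence (stronger): antecedent + consequent = a period.
The two phrases open with the same material (m / m), so the period is parallel.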